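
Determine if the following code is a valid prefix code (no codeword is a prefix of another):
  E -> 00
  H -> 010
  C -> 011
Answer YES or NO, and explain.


Checking each pair (does one codeword prefix another?):
  E='00' vs H='010': no prefix
  E='00' vs C='011': no prefix
  H='010' vs E='00': no prefix
  H='010' vs C='011': no prefix
  C='011' vs E='00': no prefix
  C='011' vs H='010': no prefix
No violation found over all pairs.

YES -- this is a valid prefix code. No codeword is a prefix of any other codeword.


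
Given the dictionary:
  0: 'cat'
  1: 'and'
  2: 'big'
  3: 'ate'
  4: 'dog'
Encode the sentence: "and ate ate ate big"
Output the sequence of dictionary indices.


Look up each word in the dictionary:
  'and' -> 1
  'ate' -> 3
  'ate' -> 3
  'ate' -> 3
  'big' -> 2

Encoded: [1, 3, 3, 3, 2]


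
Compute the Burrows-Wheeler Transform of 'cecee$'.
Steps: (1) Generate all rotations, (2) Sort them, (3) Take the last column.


Rotations (sorted):
  0: $cecee -> last char: e
  1: cecee$ -> last char: $
  2: cee$ce -> last char: e
  3: e$cece -> last char: e
  4: ecee$c -> last char: c
  5: ee$cec -> last char: c


BWT = e$eecc


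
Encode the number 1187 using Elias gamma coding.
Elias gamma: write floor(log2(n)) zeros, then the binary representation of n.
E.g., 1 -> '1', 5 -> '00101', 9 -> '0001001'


num_bits = floor(log2(1187)) + 1 = 11
leading_zeros = num_bits - 1 = 10
binary(1187) = 10010100011

Elias gamma(1187) = '0000000000' + '10010100011' = 000000000010010100011 (21 bits)


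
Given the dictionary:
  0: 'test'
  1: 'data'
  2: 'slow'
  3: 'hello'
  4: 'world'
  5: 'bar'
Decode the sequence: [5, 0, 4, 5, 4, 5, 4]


Look up each index in the dictionary:
  5 -> 'bar'
  0 -> 'test'
  4 -> 'world'
  5 -> 'bar'
  4 -> 'world'
  5 -> 'bar'
  4 -> 'world'

Decoded: "bar test world bar world bar world"


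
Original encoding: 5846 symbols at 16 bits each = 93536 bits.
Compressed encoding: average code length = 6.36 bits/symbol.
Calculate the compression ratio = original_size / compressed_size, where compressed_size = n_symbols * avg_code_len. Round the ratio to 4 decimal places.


original_size = n_symbols * orig_bits = 5846 * 16 = 93536 bits
compressed_size = n_symbols * avg_code_len = 5846 * 6.36 = 37180.56 bits
ratio = original_size / compressed_size = 93536 / 37180.56 = 2.5157

Compression ratio = 2.5157


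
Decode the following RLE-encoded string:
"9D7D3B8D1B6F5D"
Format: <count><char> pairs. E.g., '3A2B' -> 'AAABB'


Expanding each <count><char> pair:
  9D -> 'DDDDDDDDD'
  7D -> 'DDDDDDD'
  3B -> 'BBB'
  8D -> 'DDDDDDDD'
  1B -> 'B'
  6F -> 'FFFFFF'
  5D -> 'DDDDD'

Decoded = DDDDDDDDDDDDDDDDBBBDDDDDDDDBFFFFFFDDDDD


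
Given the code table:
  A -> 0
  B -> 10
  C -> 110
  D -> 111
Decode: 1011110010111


Decoding:
10 -> B
111 -> D
10 -> B
0 -> A
10 -> B
111 -> D


Result: BDBABD


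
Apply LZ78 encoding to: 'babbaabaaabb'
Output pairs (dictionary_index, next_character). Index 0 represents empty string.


LZ78 encoding steps:
Dictionary: {0: ''}
Step 1: w='' (idx 0), next='b' -> output (0, 'b'), add 'b' as idx 1
Step 2: w='' (idx 0), next='a' -> output (0, 'a'), add 'a' as idx 2
Step 3: w='b' (idx 1), next='b' -> output (1, 'b'), add 'bb' as idx 3
Step 4: w='a' (idx 2), next='a' -> output (2, 'a'), add 'aa' as idx 4
Step 5: w='b' (idx 1), next='a' -> output (1, 'a'), add 'ba' as idx 5
Step 6: w='aa' (idx 4), next='b' -> output (4, 'b'), add 'aab' as idx 6
Step 7: w='b' (idx 1), end of input -> output (1, '')


Encoded: [(0, 'b'), (0, 'a'), (1, 'b'), (2, 'a'), (1, 'a'), (4, 'b'), (1, '')]


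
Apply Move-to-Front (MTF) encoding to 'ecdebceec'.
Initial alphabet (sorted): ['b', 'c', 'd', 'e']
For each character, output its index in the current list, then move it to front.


MTF encoding:
'e': index 3 in ['b', 'c', 'd', 'e'] -> ['e', 'b', 'c', 'd']
'c': index 2 in ['e', 'b', 'c', 'd'] -> ['c', 'e', 'b', 'd']
'd': index 3 in ['c', 'e', 'b', 'd'] -> ['d', 'c', 'e', 'b']
'e': index 2 in ['d', 'c', 'e', 'b'] -> ['e', 'd', 'c', 'b']
'b': index 3 in ['e', 'd', 'c', 'b'] -> ['b', 'e', 'd', 'c']
'c': index 3 in ['b', 'e', 'd', 'c'] -> ['c', 'b', 'e', 'd']
'e': index 2 in ['c', 'b', 'e', 'd'] -> ['e', 'c', 'b', 'd']
'e': index 0 in ['e', 'c', 'b', 'd'] -> ['e', 'c', 'b', 'd']
'c': index 1 in ['e', 'c', 'b', 'd'] -> ['c', 'e', 'b', 'd']


Output: [3, 2, 3, 2, 3, 3, 2, 0, 1]


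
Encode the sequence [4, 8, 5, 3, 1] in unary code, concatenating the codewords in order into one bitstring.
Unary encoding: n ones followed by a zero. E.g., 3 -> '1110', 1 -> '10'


Encode each number as n ones followed by a terminating 0:
  4 -> 11110 (5 bits)
  8 -> 111111110 (9 bits)
  5 -> 111110 (6 bits)
  3 -> 1110 (4 bits)
  1 -> 10 (2 bits)
Total length = 5 + 9 + 6 + 4 + 2 = 26 bits.

Unary([4, 8, 5, 3, 1]) = 11110111111110111110111010 (26 bits)


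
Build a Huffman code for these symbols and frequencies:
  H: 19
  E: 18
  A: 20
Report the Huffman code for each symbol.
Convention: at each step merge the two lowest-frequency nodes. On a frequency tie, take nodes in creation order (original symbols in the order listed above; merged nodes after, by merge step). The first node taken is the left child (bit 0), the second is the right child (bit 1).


Huffman tree construction:
Step 1: Merge E(18) + H(19) = 37
Step 2: Merge A(20) + (E+H)(37) = 57
Read each symbol's code off the tree from the root (left child = 0, right child = 1).

Codes:
  H: 11 (length 2)
  E: 10 (length 2)
  A: 0 (length 1)
Average code length: 94/57 = 1.6491 bits/symbol


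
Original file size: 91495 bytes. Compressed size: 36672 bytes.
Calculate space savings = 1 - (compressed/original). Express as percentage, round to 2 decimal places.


ratio = compressed/original = 36672/91495 = 0.400809
savings = 1 - ratio = 1 - 0.400809 = 0.599191
as a percentage: 0.599191 * 100 = 59.92%

Space savings = 1 - 36672/91495 = 59.92%


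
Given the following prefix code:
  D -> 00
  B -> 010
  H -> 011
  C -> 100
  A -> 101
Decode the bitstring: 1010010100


Decoding step by step:
Bits 101 -> A
Bits 00 -> D
Bits 101 -> A
Bits 00 -> D


Decoded message: ADAD


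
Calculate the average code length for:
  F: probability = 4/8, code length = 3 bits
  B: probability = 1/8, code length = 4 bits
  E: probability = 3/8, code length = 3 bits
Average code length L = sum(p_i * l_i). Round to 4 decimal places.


Weighted contributions p_i * l_i:
  F: (4/8) * 3 = 12/8
  B: (1/8) * 4 = 4/8
  E: (3/8) * 3 = 9/8
Sum = (12 + 4 + 9)/8 = 25/8

L = 25/8 = 3.1250 bits/symbol


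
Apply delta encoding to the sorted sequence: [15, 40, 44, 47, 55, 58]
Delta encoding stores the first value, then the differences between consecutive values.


First value: 15
Deltas:
  40 - 15 = 25
  44 - 40 = 4
  47 - 44 = 3
  55 - 47 = 8
  58 - 55 = 3


Delta encoded: [15, 25, 4, 3, 8, 3]


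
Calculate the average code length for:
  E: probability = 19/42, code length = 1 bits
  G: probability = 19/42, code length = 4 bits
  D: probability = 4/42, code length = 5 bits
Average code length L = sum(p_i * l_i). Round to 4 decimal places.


Weighted contributions p_i * l_i:
  E: (19/42) * 1 = 19/42
  G: (19/42) * 4 = 76/42
  D: (4/42) * 5 = 20/42
Sum = (19 + 76 + 20)/42 = 115/42

L = 115/42 = 2.7381 bits/symbol


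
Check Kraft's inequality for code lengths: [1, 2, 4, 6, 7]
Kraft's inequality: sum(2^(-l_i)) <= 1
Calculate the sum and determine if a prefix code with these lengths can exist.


Sum = 2^(-1) + 2^(-2) + 2^(-4) + 2^(-6) + 2^(-7)
    = 0.5 + 0.25 + 0.0625 + 0.015625 + 0.0078125
    = 107/128 = 0.8359375
Since 0.8359375 <= 1, Kraft's inequality IS satisfied.
A prefix code with these lengths CAN exist.

Kraft sum = 0.8359375. Satisfied.


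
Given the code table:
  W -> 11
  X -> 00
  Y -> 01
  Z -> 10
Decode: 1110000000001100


Decoding:
11 -> W
10 -> Z
00 -> X
00 -> X
00 -> X
00 -> X
11 -> W
00 -> X


Result: WZXXXXWX


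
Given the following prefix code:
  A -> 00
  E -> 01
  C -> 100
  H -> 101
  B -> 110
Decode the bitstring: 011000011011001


Decoding step by step:
Bits 01 -> E
Bits 100 -> C
Bits 00 -> A
Bits 110 -> B
Bits 110 -> B
Bits 01 -> E


Decoded message: ECABBE


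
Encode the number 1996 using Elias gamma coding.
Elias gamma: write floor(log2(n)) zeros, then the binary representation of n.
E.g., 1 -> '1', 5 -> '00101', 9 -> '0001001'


num_bits = floor(log2(1996)) + 1 = 11
leading_zeros = num_bits - 1 = 10
binary(1996) = 11111001100

Elias gamma(1996) = '0000000000' + '11111001100' = 000000000011111001100 (21 bits)


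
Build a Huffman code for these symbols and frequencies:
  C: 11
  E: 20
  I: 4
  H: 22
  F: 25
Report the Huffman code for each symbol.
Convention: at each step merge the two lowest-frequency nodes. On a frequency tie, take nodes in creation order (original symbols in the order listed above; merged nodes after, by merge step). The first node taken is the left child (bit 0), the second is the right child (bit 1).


Huffman tree construction:
Step 1: Merge I(4) + C(11) = 15
Step 2: Merge (I+C)(15) + E(20) = 35
Step 3: Merge H(22) + F(25) = 47
Step 4: Merge ((I+C)+E)(35) + (H+F)(47) = 82
Read each symbol's code off the tree from the root (left child = 0, right child = 1).

Codes:
  C: 001 (length 3)
  E: 01 (length 2)
  I: 000 (length 3)
  H: 10 (length 2)
  F: 11 (length 2)
Average code length: 179/82 = 2.1829 bits/symbol


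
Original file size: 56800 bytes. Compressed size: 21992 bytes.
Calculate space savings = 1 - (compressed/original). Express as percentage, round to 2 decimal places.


ratio = compressed/original = 21992/56800 = 0.387183
savings = 1 - ratio = 1 - 0.387183 = 0.612817
as a percentage: 0.612817 * 100 = 61.28%

Space savings = 1 - 21992/56800 = 61.28%


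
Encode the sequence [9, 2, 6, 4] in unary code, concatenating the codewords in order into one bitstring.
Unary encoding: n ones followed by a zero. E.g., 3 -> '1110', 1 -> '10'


Encode each number as n ones followed by a terminating 0:
  9 -> 1111111110 (10 bits)
  2 -> 110 (3 bits)
  6 -> 1111110 (7 bits)
  4 -> 11110 (5 bits)
Total length = 10 + 3 + 7 + 5 = 25 bits.

Unary([9, 2, 6, 4]) = 1111111110110111111011110 (25 bits)


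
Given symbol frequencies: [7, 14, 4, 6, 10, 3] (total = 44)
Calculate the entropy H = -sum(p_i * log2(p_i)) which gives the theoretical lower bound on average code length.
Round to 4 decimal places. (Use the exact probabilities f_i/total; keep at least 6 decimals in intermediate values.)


Per-symbol terms -p_i * log2(p_i) with p_i = f_i/44:
  p = 7/44 = 0.159091: log2(p) = -2.652077, -p*log2(p) = 0.421921
  p = 14/44 = 0.318182: log2(p) = -1.652077, -p*log2(p) = 0.525661
  p = 4/44 = 0.090909: log2(p) = -3.459432, -p*log2(p) = 0.314494
  p = 6/44 = 0.136364: log2(p) = -2.874469, -p*log2(p) = 0.391973
  p = 10/44 = 0.227273: log2(p) = -2.137504, -p*log2(p) = 0.485796
  p = 3/44 = 0.068182: log2(p) = -3.874469, -p*log2(p) = 0.264168
H = 0.421921 + 0.525661 + 0.314494 + 0.391973 + 0.485796 + 0.264168 = 2.404013

H = 2.404 bits/symbol


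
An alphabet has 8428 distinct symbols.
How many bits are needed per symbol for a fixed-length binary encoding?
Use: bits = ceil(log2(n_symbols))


log2(8428) = 13.041
Bracket: 2^13 = 8192 < 8428 <= 2^14 = 16384
So ceil(log2(8428)) = 14

bits = ceil(log2(8428)) = ceil(13.041) = 14 bits


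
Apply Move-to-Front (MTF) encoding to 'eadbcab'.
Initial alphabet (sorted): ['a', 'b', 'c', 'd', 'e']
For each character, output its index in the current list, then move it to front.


MTF encoding:
'e': index 4 in ['a', 'b', 'c', 'd', 'e'] -> ['e', 'a', 'b', 'c', 'd']
'a': index 1 in ['e', 'a', 'b', 'c', 'd'] -> ['a', 'e', 'b', 'c', 'd']
'd': index 4 in ['a', 'e', 'b', 'c', 'd'] -> ['d', 'a', 'e', 'b', 'c']
'b': index 3 in ['d', 'a', 'e', 'b', 'c'] -> ['b', 'd', 'a', 'e', 'c']
'c': index 4 in ['b', 'd', 'a', 'e', 'c'] -> ['c', 'b', 'd', 'a', 'e']
'a': index 3 in ['c', 'b', 'd', 'a', 'e'] -> ['a', 'c', 'b', 'd', 'e']
'b': index 2 in ['a', 'c', 'b', 'd', 'e'] -> ['b', 'a', 'c', 'd', 'e']


Output: [4, 1, 4, 3, 4, 3, 2]


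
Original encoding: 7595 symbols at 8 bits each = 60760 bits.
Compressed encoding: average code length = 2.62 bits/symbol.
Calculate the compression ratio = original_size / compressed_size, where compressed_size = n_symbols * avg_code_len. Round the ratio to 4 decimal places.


original_size = n_symbols * orig_bits = 7595 * 8 = 60760 bits
compressed_size = n_symbols * avg_code_len = 7595 * 2.62 = 19898.9 bits
ratio = original_size / compressed_size = 60760 / 19898.9 = 3.0534

Compression ratio = 3.0534


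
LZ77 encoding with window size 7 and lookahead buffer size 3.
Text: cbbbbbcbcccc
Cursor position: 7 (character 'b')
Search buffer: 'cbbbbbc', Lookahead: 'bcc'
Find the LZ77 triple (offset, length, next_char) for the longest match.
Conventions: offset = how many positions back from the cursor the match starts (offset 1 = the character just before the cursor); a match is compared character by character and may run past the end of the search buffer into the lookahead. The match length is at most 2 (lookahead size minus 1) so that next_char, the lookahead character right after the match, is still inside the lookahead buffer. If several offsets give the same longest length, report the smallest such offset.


Try each offset into the search buffer:
  offset=1 (pos 6, char 'c'): match length 0
  offset=2 (pos 5, char 'b'): match length 2
  offset=3 (pos 4, char 'b'): match length 1
  offset=4 (pos 3, char 'b'): match length 1
  offset=5 (pos 2, char 'b'): match length 1
  offset=6 (pos 1, char 'b'): match length 1
  offset=7 (pos 0, char 'c'): match length 0
Longest match has length 2 at offset 2.
next_char = character at position 7 + 2 = 9 -> 'c'

Best match: offset=2, length=2 (matching 'bc' starting at position 5)
LZ77 triple: (2, 2, 'c')


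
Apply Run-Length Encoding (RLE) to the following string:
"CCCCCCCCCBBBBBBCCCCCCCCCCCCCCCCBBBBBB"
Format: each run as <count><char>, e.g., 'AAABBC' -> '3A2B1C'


Scanning runs left to right:
  i=0: run of 'C' x 9 -> '9C'
  i=9: run of 'B' x 6 -> '6B'
  i=15: run of 'C' x 16 -> '16C'
  i=31: run of 'B' x 6 -> '6B'

RLE = 9C6B16C6B


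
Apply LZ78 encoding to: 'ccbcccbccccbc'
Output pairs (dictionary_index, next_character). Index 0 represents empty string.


LZ78 encoding steps:
Dictionary: {0: ''}
Step 1: w='' (idx 0), next='c' -> output (0, 'c'), add 'c' as idx 1
Step 2: w='c' (idx 1), next='b' -> output (1, 'b'), add 'cb' as idx 2
Step 3: w='c' (idx 1), next='c' -> output (1, 'c'), add 'cc' as idx 3
Step 4: w='cb' (idx 2), next='c' -> output (2, 'c'), add 'cbc' as idx 4
Step 5: w='cc' (idx 3), next='c' -> output (3, 'c'), add 'ccc' as idx 5
Step 6: w='' (idx 0), next='b' -> output (0, 'b'), add 'b' as idx 6
Step 7: w='c' (idx 1), end of input -> output (1, '')


Encoded: [(0, 'c'), (1, 'b'), (1, 'c'), (2, 'c'), (3, 'c'), (0, 'b'), (1, '')]


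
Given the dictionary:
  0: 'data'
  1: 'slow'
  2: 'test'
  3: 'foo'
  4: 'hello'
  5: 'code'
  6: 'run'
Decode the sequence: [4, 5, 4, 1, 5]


Look up each index in the dictionary:
  4 -> 'hello'
  5 -> 'code'
  4 -> 'hello'
  1 -> 'slow'
  5 -> 'code'

Decoded: "hello code hello slow code"


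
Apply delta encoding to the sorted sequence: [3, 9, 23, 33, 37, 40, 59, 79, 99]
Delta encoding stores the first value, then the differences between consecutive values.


First value: 3
Deltas:
  9 - 3 = 6
  23 - 9 = 14
  33 - 23 = 10
  37 - 33 = 4
  40 - 37 = 3
  59 - 40 = 19
  79 - 59 = 20
  99 - 79 = 20


Delta encoded: [3, 6, 14, 10, 4, 3, 19, 20, 20]


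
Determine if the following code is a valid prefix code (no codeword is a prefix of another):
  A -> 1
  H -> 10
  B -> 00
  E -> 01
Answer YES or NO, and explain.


Checking each pair (does one codeword prefix another?):
  A='1' vs H='10': prefix -- VIOLATION

NO -- this is NOT a valid prefix code. A (1) is a prefix of H (10).


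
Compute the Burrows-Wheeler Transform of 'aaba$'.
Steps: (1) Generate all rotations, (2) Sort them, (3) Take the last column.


Rotations (sorted):
  0: $aaba -> last char: a
  1: a$aab -> last char: b
  2: aaba$ -> last char: $
  3: aba$a -> last char: a
  4: ba$aa -> last char: a


BWT = ab$aa


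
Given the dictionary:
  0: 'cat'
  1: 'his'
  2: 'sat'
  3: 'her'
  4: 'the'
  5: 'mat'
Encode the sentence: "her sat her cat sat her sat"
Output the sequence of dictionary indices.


Look up each word in the dictionary:
  'her' -> 3
  'sat' -> 2
  'her' -> 3
  'cat' -> 0
  'sat' -> 2
  'her' -> 3
  'sat' -> 2

Encoded: [3, 2, 3, 0, 2, 3, 2]


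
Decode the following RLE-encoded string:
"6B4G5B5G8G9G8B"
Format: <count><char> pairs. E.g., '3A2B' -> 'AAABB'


Expanding each <count><char> pair:
  6B -> 'BBBBBB'
  4G -> 'GGGG'
  5B -> 'BBBBB'
  5G -> 'GGGGG'
  8G -> 'GGGGGGGG'
  9G -> 'GGGGGGGGG'
  8B -> 'BBBBBBBB'

Decoded = BBBBBBGGGGBBBBBGGGGGGGGGGGGGGGGGGGGGGBBBBBBBB


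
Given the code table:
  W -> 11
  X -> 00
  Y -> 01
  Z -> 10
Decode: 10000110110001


Decoding:
10 -> Z
00 -> X
01 -> Y
10 -> Z
11 -> W
00 -> X
01 -> Y


Result: ZXYZWXY


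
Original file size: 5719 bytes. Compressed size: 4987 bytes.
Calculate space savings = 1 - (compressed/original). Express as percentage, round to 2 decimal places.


ratio = compressed/original = 4987/5719 = 0.872006
savings = 1 - ratio = 1 - 0.872006 = 0.127994
as a percentage: 0.127994 * 100 = 12.8%

Space savings = 1 - 4987/5719 = 12.8%


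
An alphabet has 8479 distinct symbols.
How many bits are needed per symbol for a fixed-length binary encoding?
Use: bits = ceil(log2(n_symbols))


log2(8479) = 13.0497
Bracket: 2^13 = 8192 < 8479 <= 2^14 = 16384
So ceil(log2(8479)) = 14

bits = ceil(log2(8479)) = ceil(13.0497) = 14 bits


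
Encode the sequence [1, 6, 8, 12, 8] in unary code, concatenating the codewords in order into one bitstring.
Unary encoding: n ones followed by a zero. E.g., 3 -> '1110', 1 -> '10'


Encode each number as n ones followed by a terminating 0:
  1 -> 10 (2 bits)
  6 -> 1111110 (7 bits)
  8 -> 111111110 (9 bits)
  12 -> 1111111111110 (13 bits)
  8 -> 111111110 (9 bits)
Total length = 2 + 7 + 9 + 13 + 9 = 40 bits.

Unary([1, 6, 8, 12, 8]) = 1011111101111111101111111111110111111110 (40 bits)


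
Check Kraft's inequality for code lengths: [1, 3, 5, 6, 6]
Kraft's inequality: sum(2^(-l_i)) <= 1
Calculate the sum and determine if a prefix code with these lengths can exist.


Sum = 2^(-1) + 2^(-3) + 2^(-5) + 2^(-6) + 2^(-6)
    = 0.5 + 0.125 + 0.03125 + 0.015625 + 0.015625
    = 44/64 = 0.6875
Since 0.6875 <= 1, Kraft's inequality IS satisfied.
A prefix code with these lengths CAN exist.

Kraft sum = 0.6875. Satisfied.


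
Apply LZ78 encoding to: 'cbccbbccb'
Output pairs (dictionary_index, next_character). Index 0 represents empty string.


LZ78 encoding steps:
Dictionary: {0: ''}
Step 1: w='' (idx 0), next='c' -> output (0, 'c'), add 'c' as idx 1
Step 2: w='' (idx 0), next='b' -> output (0, 'b'), add 'b' as idx 2
Step 3: w='c' (idx 1), next='c' -> output (1, 'c'), add 'cc' as idx 3
Step 4: w='b' (idx 2), next='b' -> output (2, 'b'), add 'bb' as idx 4
Step 5: w='cc' (idx 3), next='b' -> output (3, 'b'), add 'ccb' as idx 5


Encoded: [(0, 'c'), (0, 'b'), (1, 'c'), (2, 'b'), (3, 'b')]


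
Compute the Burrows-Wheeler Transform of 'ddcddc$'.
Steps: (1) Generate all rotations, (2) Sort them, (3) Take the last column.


Rotations (sorted):
  0: $ddcddc -> last char: c
  1: c$ddcdd -> last char: d
  2: cddc$dd -> last char: d
  3: dc$ddcd -> last char: d
  4: dcddc$d -> last char: d
  5: ddc$ddc -> last char: c
  6: ddcddc$ -> last char: $


BWT = cddddc$


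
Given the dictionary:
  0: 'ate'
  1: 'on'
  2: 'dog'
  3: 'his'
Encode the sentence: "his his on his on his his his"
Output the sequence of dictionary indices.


Look up each word in the dictionary:
  'his' -> 3
  'his' -> 3
  'on' -> 1
  'his' -> 3
  'on' -> 1
  'his' -> 3
  'his' -> 3
  'his' -> 3

Encoded: [3, 3, 1, 3, 1, 3, 3, 3]


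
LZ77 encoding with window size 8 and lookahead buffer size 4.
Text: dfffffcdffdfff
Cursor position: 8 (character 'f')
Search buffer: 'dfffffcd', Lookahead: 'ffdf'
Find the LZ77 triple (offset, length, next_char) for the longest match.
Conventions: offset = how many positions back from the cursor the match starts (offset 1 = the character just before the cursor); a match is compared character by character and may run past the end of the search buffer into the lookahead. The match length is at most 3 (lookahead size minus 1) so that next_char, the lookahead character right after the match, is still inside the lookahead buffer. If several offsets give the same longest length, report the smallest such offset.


Try each offset into the search buffer:
  offset=1 (pos 7, char 'd'): match length 0
  offset=2 (pos 6, char 'c'): match length 0
  offset=3 (pos 5, char 'f'): match length 1
  offset=4 (pos 4, char 'f'): match length 2
  offset=5 (pos 3, char 'f'): match length 2
  offset=6 (pos 2, char 'f'): match length 2
  offset=7 (pos 1, char 'f'): match length 2
  offset=8 (pos 0, char 'd'): match length 0
Longest match has length 2, found at offsets 4, 5, 6, 7; take the smallest, offset 4.
next_char = character at position 8 + 2 = 10 -> 'd'

Best match: offset=4, length=2 (matching 'ff' starting at position 4)
LZ77 triple: (4, 2, 'd')


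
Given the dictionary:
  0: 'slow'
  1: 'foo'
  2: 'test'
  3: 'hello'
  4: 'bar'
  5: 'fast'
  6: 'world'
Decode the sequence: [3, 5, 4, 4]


Look up each index in the dictionary:
  3 -> 'hello'
  5 -> 'fast'
  4 -> 'bar'
  4 -> 'bar'

Decoded: "hello fast bar bar"


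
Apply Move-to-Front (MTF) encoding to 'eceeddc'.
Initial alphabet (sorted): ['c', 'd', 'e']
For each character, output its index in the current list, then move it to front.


MTF encoding:
'e': index 2 in ['c', 'd', 'e'] -> ['e', 'c', 'd']
'c': index 1 in ['e', 'c', 'd'] -> ['c', 'e', 'd']
'e': index 1 in ['c', 'e', 'd'] -> ['e', 'c', 'd']
'e': index 0 in ['e', 'c', 'd'] -> ['e', 'c', 'd']
'd': index 2 in ['e', 'c', 'd'] -> ['d', 'e', 'c']
'd': index 0 in ['d', 'e', 'c'] -> ['d', 'e', 'c']
'c': index 2 in ['d', 'e', 'c'] -> ['c', 'd', 'e']


Output: [2, 1, 1, 0, 2, 0, 2]


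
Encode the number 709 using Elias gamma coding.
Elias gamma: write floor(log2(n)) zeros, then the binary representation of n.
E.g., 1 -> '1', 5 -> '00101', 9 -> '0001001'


num_bits = floor(log2(709)) + 1 = 10
leading_zeros = num_bits - 1 = 9
binary(709) = 1011000101

Elias gamma(709) = '000000000' + '1011000101' = 0000000001011000101 (19 bits)


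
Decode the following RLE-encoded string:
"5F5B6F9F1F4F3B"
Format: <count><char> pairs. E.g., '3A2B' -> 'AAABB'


Expanding each <count><char> pair:
  5F -> 'FFFFF'
  5B -> 'BBBBB'
  6F -> 'FFFFFF'
  9F -> 'FFFFFFFFF'
  1F -> 'F'
  4F -> 'FFFF'
  3B -> 'BBB'

Decoded = FFFFFBBBBBFFFFFFFFFFFFFFFFFFFFBBB


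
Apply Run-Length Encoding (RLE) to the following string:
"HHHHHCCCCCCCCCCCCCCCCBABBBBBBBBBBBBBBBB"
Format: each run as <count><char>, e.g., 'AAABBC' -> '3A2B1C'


Scanning runs left to right:
  i=0: run of 'H' x 5 -> '5H'
  i=5: run of 'C' x 16 -> '16C'
  i=21: run of 'B' x 1 -> '1B'
  i=22: run of 'A' x 1 -> '1A'
  i=23: run of 'B' x 16 -> '16B'

RLE = 5H16C1B1A16B


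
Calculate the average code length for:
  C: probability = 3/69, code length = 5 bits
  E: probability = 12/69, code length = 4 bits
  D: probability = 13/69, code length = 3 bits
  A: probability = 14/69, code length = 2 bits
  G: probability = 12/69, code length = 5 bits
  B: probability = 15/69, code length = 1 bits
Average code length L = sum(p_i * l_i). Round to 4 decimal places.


Weighted contributions p_i * l_i:
  C: (3/69) * 5 = 15/69
  E: (12/69) * 4 = 48/69
  D: (13/69) * 3 = 39/69
  A: (14/69) * 2 = 28/69
  G: (12/69) * 5 = 60/69
  B: (15/69) * 1 = 15/69
Sum = (15 + 48 + 39 + 28 + 60 + 15)/69 = 205/69

L = 205/69 = 2.9710 bits/symbol


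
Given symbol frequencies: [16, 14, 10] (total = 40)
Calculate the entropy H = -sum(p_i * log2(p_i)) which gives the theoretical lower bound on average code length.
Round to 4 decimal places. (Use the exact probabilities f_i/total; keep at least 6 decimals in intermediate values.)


Per-symbol terms -p_i * log2(p_i) with p_i = f_i/40:
  p = 16/40 = 0.400000: log2(p) = -1.321928, -p*log2(p) = 0.528771
  p = 14/40 = 0.350000: log2(p) = -1.514573, -p*log2(p) = 0.530101
  p = 10/40 = 0.250000: log2(p) = -2.000000, -p*log2(p) = 0.500000
H = 0.528771 + 0.530101 + 0.500000 = 1.558872

H = 1.5589 bits/symbol


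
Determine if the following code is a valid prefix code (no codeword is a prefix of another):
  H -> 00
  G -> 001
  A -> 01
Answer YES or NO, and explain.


Checking each pair (does one codeword prefix another?):
  H='00' vs G='001': prefix -- VIOLATION

NO -- this is NOT a valid prefix code. H (00) is a prefix of G (001).


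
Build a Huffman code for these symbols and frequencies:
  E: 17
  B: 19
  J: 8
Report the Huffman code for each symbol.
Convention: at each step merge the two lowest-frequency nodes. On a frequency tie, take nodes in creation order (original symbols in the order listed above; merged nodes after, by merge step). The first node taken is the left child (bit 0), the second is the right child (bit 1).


Huffman tree construction:
Step 1: Merge J(8) + E(17) = 25
Step 2: Merge B(19) + (J+E)(25) = 44
Read each symbol's code off the tree from the root (left child = 0, right child = 1).

Codes:
  E: 11 (length 2)
  B: 0 (length 1)
  J: 10 (length 2)
Average code length: 69/44 = 1.5682 bits/symbol


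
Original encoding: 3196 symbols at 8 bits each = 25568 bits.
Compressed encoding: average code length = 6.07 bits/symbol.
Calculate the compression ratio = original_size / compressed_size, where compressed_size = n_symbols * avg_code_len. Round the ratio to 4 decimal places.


original_size = n_symbols * orig_bits = 3196 * 8 = 25568 bits
compressed_size = n_symbols * avg_code_len = 3196 * 6.07 = 19399.72 bits
ratio = original_size / compressed_size = 25568 / 19399.72 = 1.318

Compression ratio = 1.318


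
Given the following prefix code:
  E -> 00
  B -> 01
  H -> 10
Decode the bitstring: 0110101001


Decoding step by step:
Bits 01 -> B
Bits 10 -> H
Bits 10 -> H
Bits 10 -> H
Bits 01 -> B


Decoded message: BHHHB


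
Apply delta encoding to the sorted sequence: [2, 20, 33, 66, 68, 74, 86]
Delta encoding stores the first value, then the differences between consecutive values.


First value: 2
Deltas:
  20 - 2 = 18
  33 - 20 = 13
  66 - 33 = 33
  68 - 66 = 2
  74 - 68 = 6
  86 - 74 = 12


Delta encoded: [2, 18, 13, 33, 2, 6, 12]


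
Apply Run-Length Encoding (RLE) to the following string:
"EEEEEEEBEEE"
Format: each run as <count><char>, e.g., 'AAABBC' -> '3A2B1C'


Scanning runs left to right:
  i=0: run of 'E' x 7 -> '7E'
  i=7: run of 'B' x 1 -> '1B'
  i=8: run of 'E' x 3 -> '3E'

RLE = 7E1B3E


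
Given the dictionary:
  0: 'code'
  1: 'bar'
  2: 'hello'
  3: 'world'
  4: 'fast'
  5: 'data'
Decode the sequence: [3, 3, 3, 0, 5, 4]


Look up each index in the dictionary:
  3 -> 'world'
  3 -> 'world'
  3 -> 'world'
  0 -> 'code'
  5 -> 'data'
  4 -> 'fast'

Decoded: "world world world code data fast"


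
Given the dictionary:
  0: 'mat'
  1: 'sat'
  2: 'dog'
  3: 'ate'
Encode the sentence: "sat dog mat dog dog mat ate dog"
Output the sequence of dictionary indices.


Look up each word in the dictionary:
  'sat' -> 1
  'dog' -> 2
  'mat' -> 0
  'dog' -> 2
  'dog' -> 2
  'mat' -> 0
  'ate' -> 3
  'dog' -> 2

Encoded: [1, 2, 0, 2, 2, 0, 3, 2]


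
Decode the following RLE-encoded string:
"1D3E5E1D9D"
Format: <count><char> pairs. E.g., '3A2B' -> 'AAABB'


Expanding each <count><char> pair:
  1D -> 'D'
  3E -> 'EEE'
  5E -> 'EEEEE'
  1D -> 'D'
  9D -> 'DDDDDDDDD'

Decoded = DEEEEEEEEDDDDDDDDDD


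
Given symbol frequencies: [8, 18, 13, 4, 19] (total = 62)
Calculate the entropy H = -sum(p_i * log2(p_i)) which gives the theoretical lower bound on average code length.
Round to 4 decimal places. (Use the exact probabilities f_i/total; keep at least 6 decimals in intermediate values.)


Per-symbol terms -p_i * log2(p_i) with p_i = f_i/62:
  p = 8/62 = 0.129032: log2(p) = -2.954196, -p*log2(p) = 0.381187
  p = 18/62 = 0.290323: log2(p) = -1.784271, -p*log2(p) = 0.518014
  p = 13/62 = 0.209677: log2(p) = -2.253757, -p*log2(p) = 0.472562
  p = 4/62 = 0.064516: log2(p) = -3.954196, -p*log2(p) = 0.255109
  p = 19/62 = 0.306452: log2(p) = -1.706269, -p*log2(p) = 0.522889
H = 0.381187 + 0.518014 + 0.472562 + 0.255109 + 0.522889 = 2.149761

H = 2.1498 bits/symbol


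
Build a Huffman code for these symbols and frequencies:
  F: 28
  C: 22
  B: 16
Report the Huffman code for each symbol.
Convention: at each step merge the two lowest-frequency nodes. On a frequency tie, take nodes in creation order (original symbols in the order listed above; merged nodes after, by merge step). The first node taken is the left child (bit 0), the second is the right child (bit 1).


Huffman tree construction:
Step 1: Merge B(16) + C(22) = 38
Step 2: Merge F(28) + (B+C)(38) = 66
Read each symbol's code off the tree from the root (left child = 0, right child = 1).

Codes:
  F: 0 (length 1)
  C: 11 (length 2)
  B: 10 (length 2)
Average code length: 104/66 = 1.5758 bits/symbol


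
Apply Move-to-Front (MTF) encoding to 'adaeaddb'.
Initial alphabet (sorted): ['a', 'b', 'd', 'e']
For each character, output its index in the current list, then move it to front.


MTF encoding:
'a': index 0 in ['a', 'b', 'd', 'e'] -> ['a', 'b', 'd', 'e']
'd': index 2 in ['a', 'b', 'd', 'e'] -> ['d', 'a', 'b', 'e']
'a': index 1 in ['d', 'a', 'b', 'e'] -> ['a', 'd', 'b', 'e']
'e': index 3 in ['a', 'd', 'b', 'e'] -> ['e', 'a', 'd', 'b']
'a': index 1 in ['e', 'a', 'd', 'b'] -> ['a', 'e', 'd', 'b']
'd': index 2 in ['a', 'e', 'd', 'b'] -> ['d', 'a', 'e', 'b']
'd': index 0 in ['d', 'a', 'e', 'b'] -> ['d', 'a', 'e', 'b']
'b': index 3 in ['d', 'a', 'e', 'b'] -> ['b', 'd', 'a', 'e']


Output: [0, 2, 1, 3, 1, 2, 0, 3]


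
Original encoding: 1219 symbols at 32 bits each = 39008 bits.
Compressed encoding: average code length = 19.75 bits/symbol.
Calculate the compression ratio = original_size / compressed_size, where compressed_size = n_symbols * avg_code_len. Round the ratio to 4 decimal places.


original_size = n_symbols * orig_bits = 1219 * 32 = 39008 bits
compressed_size = n_symbols * avg_code_len = 1219 * 19.75 = 24075.25 bits
ratio = original_size / compressed_size = 39008 / 24075.25 = 1.6203

Compression ratio = 1.6203


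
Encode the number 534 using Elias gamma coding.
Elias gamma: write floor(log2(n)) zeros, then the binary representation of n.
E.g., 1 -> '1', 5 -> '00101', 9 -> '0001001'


num_bits = floor(log2(534)) + 1 = 10
leading_zeros = num_bits - 1 = 9
binary(534) = 1000010110

Elias gamma(534) = '000000000' + '1000010110' = 0000000001000010110 (19 bits)


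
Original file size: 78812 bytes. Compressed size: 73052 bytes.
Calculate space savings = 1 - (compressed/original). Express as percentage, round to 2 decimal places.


ratio = compressed/original = 73052/78812 = 0.926915
savings = 1 - ratio = 1 - 0.926915 = 0.073085
as a percentage: 0.073085 * 100 = 7.31%

Space savings = 1 - 73052/78812 = 7.31%


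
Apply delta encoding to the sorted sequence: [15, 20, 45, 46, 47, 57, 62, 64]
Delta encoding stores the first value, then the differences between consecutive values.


First value: 15
Deltas:
  20 - 15 = 5
  45 - 20 = 25
  46 - 45 = 1
  47 - 46 = 1
  57 - 47 = 10
  62 - 57 = 5
  64 - 62 = 2


Delta encoded: [15, 5, 25, 1, 1, 10, 5, 2]


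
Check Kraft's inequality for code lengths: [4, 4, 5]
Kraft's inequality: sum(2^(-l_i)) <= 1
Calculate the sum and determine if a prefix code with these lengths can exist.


Sum = 2^(-4) + 2^(-4) + 2^(-5)
    = 0.0625 + 0.0625 + 0.03125
    = 5/32 = 0.15625
Since 0.15625 <= 1, Kraft's inequality IS satisfied.
A prefix code with these lengths CAN exist.

Kraft sum = 0.15625. Satisfied.


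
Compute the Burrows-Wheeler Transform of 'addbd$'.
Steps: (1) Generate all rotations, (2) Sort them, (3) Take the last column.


Rotations (sorted):
  0: $addbd -> last char: d
  1: addbd$ -> last char: $
  2: bd$add -> last char: d
  3: d$addb -> last char: b
  4: dbd$ad -> last char: d
  5: ddbd$a -> last char: a


BWT = d$dbda


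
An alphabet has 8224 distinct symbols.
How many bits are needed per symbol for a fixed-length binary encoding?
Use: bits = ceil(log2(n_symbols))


log2(8224) = 13.0056
Bracket: 2^13 = 8192 < 8224 <= 2^14 = 16384
So ceil(log2(8224)) = 14

bits = ceil(log2(8224)) = ceil(13.0056) = 14 bits


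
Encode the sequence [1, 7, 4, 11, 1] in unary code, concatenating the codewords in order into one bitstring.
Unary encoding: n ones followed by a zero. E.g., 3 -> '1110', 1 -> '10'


Encode each number as n ones followed by a terminating 0:
  1 -> 10 (2 bits)
  7 -> 11111110 (8 bits)
  4 -> 11110 (5 bits)
  11 -> 111111111110 (12 bits)
  1 -> 10 (2 bits)
Total length = 2 + 8 + 5 + 12 + 2 = 29 bits.

Unary([1, 7, 4, 11, 1]) = 10111111101111011111111111010 (29 bits)


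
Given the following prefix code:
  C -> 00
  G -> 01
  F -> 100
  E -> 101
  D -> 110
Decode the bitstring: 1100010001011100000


Decoding step by step:
Bits 110 -> D
Bits 00 -> C
Bits 100 -> F
Bits 01 -> G
Bits 01 -> G
Bits 110 -> D
Bits 00 -> C
Bits 00 -> C


Decoded message: DCFGGDCC


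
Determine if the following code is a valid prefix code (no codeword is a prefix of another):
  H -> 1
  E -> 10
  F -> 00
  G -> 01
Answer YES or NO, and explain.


Checking each pair (does one codeword prefix another?):
  H='1' vs E='10': prefix -- VIOLATION

NO -- this is NOT a valid prefix code. H (1) is a prefix of E (10).


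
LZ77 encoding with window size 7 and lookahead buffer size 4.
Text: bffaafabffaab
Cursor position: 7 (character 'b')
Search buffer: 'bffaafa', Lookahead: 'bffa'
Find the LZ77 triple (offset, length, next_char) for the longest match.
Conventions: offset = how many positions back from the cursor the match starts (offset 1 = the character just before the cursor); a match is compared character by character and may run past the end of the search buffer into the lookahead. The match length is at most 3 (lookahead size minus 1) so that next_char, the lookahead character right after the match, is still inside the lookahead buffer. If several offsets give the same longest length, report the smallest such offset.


Try each offset into the search buffer:
  offset=1 (pos 6, char 'a'): match length 0
  offset=2 (pos 5, char 'f'): match length 0
  offset=3 (pos 4, char 'a'): match length 0
  offset=4 (pos 3, char 'a'): match length 0
  offset=5 (pos 2, char 'f'): match length 0
  offset=6 (pos 1, char 'f'): match length 0
  offset=7 (pos 0, char 'b'): match length 3
Longest match has length 3 at offset 7.
next_char = character at position 7 + 3 = 10 -> 'a'

Best match: offset=7, length=3 (matching 'bff' starting at position 0)
LZ77 triple: (7, 3, 'a')


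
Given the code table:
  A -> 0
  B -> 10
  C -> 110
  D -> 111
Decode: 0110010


Decoding:
0 -> A
110 -> C
0 -> A
10 -> B


Result: ACAB


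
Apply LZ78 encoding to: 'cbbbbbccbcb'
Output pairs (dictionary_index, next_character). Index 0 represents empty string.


LZ78 encoding steps:
Dictionary: {0: ''}
Step 1: w='' (idx 0), next='c' -> output (0, 'c'), add 'c' as idx 1
Step 2: w='' (idx 0), next='b' -> output (0, 'b'), add 'b' as idx 2
Step 3: w='b' (idx 2), next='b' -> output (2, 'b'), add 'bb' as idx 3
Step 4: w='bb' (idx 3), next='c' -> output (3, 'c'), add 'bbc' as idx 4
Step 5: w='c' (idx 1), next='b' -> output (1, 'b'), add 'cb' as idx 5
Step 6: w='cb' (idx 5), end of input -> output (5, '')


Encoded: [(0, 'c'), (0, 'b'), (2, 'b'), (3, 'c'), (1, 'b'), (5, '')]


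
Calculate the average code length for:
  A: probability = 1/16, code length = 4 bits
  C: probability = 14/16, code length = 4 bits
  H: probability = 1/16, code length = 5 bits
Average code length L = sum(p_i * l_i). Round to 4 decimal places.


Weighted contributions p_i * l_i:
  A: (1/16) * 4 = 4/16
  C: (14/16) * 4 = 56/16
  H: (1/16) * 5 = 5/16
Sum = (4 + 56 + 5)/16 = 65/16

L = 65/16 = 4.0625 bits/symbol


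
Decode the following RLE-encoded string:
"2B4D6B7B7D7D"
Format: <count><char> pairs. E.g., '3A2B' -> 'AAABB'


Expanding each <count><char> pair:
  2B -> 'BB'
  4D -> 'DDDD'
  6B -> 'BBBBBB'
  7B -> 'BBBBBBB'
  7D -> 'DDDDDDD'
  7D -> 'DDDDDDD'

Decoded = BBDDDDBBBBBBBBBBBBBDDDDDDDDDDDDDD


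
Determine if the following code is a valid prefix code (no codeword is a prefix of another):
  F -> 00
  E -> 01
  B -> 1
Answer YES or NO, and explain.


Checking each pair (does one codeword prefix another?):
  F='00' vs E='01': no prefix
  F='00' vs B='1': no prefix
  E='01' vs F='00': no prefix
  E='01' vs B='1': no prefix
  B='1' vs F='00': no prefix
  B='1' vs E='01': no prefix
No violation found over all pairs.

YES -- this is a valid prefix code. No codeword is a prefix of any other codeword.


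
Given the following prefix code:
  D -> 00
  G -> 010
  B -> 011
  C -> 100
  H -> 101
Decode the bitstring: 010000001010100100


Decoding step by step:
Bits 010 -> G
Bits 00 -> D
Bits 00 -> D
Bits 010 -> G
Bits 101 -> H
Bits 00 -> D
Bits 100 -> C


Decoded message: GDDGHDC


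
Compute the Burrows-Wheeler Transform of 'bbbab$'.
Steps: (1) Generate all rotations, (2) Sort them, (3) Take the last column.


Rotations (sorted):
  0: $bbbab -> last char: b
  1: ab$bbb -> last char: b
  2: b$bbba -> last char: a
  3: bab$bb -> last char: b
  4: bbab$b -> last char: b
  5: bbbab$ -> last char: $


BWT = bbabb$


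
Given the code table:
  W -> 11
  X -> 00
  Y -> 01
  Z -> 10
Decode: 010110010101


Decoding:
01 -> Y
01 -> Y
10 -> Z
01 -> Y
01 -> Y
01 -> Y


Result: YYZYYY


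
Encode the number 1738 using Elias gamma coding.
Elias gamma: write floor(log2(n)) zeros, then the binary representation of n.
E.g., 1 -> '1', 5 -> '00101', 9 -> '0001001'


num_bits = floor(log2(1738)) + 1 = 11
leading_zeros = num_bits - 1 = 10
binary(1738) = 11011001010

Elias gamma(1738) = '0000000000' + '11011001010' = 000000000011011001010 (21 bits)


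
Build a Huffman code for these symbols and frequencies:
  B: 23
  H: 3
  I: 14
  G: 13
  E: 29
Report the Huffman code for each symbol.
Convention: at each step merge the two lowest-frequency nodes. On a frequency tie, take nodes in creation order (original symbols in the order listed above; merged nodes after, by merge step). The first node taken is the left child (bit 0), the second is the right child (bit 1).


Huffman tree construction:
Step 1: Merge H(3) + G(13) = 16
Step 2: Merge I(14) + (H+G)(16) = 30
Step 3: Merge B(23) + E(29) = 52
Step 4: Merge (I+(H+G))(30) + (B+E)(52) = 82
Read each symbol's code off the tree from the root (left child = 0, right child = 1).

Codes:
  B: 10 (length 2)
  H: 010 (length 3)
  I: 00 (length 2)
  G: 011 (length 3)
  E: 11 (length 2)
Average code length: 180/82 = 2.1951 bits/symbol


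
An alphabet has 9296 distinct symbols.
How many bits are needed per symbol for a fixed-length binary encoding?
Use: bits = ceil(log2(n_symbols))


log2(9296) = 13.1824
Bracket: 2^13 = 8192 < 9296 <= 2^14 = 16384
So ceil(log2(9296)) = 14

bits = ceil(log2(9296)) = ceil(13.1824) = 14 bits


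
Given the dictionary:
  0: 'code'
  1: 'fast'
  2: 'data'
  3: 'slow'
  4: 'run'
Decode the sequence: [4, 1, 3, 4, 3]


Look up each index in the dictionary:
  4 -> 'run'
  1 -> 'fast'
  3 -> 'slow'
  4 -> 'run'
  3 -> 'slow'

Decoded: "run fast slow run slow"


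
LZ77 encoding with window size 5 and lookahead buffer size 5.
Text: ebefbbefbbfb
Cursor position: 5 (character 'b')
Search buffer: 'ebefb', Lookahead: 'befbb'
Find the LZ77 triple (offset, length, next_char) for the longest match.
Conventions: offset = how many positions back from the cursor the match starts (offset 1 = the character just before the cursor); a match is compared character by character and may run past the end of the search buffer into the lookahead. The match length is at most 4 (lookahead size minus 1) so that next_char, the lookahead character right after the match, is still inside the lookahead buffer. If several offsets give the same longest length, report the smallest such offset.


Try each offset into the search buffer:
  offset=1 (pos 4, char 'b'): match length 1
  offset=2 (pos 3, char 'f'): match length 0
  offset=3 (pos 2, char 'e'): match length 0
  offset=4 (pos 1, char 'b'): match length 4
  offset=5 (pos 0, char 'e'): match length 0
Longest match has length 4 at offset 4.
next_char = character at position 5 + 4 = 9 -> 'b'

Best match: offset=4, length=4 (matching 'befb' starting at position 1)
LZ77 triple: (4, 4, 'b')
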